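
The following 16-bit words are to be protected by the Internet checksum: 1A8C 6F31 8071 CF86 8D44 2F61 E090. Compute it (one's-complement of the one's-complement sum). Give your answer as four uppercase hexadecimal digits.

8913

One's-complement addition (fold any carry out of bit 15 back into bit 0):
  0x1A8C + 0x6F31 = 0x089BD
  0x89BD + 0x8071 = 0x10A2E → wrap carry → 0x0A2F
  0x0A2F + 0xCF86 = 0x0D9B5
  0xD9B5 + 0x8D44 = 0x166F9 → wrap carry → 0x66FA
  0x66FA + 0x2F61 = 0x0965B
  0x965B + 0xE090 = 0x176EB → wrap carry → 0x76EC
One's-complement sum = 0x76EC.
Checksum = ~0x76EC & 0xFFFF = 0x8913.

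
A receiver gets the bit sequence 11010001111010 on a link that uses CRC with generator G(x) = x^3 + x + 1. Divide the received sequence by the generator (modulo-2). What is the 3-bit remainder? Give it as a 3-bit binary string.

Modulo-2 division of 11010001111010 by 1011:
  pos 0: 1101 XOR 1011 = 0110
  pos 1: 1100 XOR 1011 = 0111
  pos 2: 1110 XOR 1011 = 0101
  pos 3: 1010 XOR 1011 = 0001
  pos 6: 1111 XOR 1011 = 0100
  pos 7: 1001 XOR 1011 = 0010
  pos 9: 1001 XOR 1011 = 0010
Remainder = 100 (nonzero — an error is detected).

100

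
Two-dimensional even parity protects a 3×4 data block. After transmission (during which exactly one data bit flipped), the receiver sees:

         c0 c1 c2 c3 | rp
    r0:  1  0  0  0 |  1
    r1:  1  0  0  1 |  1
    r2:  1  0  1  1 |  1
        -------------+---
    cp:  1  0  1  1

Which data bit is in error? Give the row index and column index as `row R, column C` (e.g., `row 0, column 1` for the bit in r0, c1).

row 1, column 3

Recompute each row's even parity and compare to rp:
  r0: data parity 1, sent rp 1 → ok
  r1: data parity 0, sent rp 1 → mismatch
  r2: data parity 1, sent rp 1 → ok
Recompute each column's even parity and compare to cp:
  c0: data parity 1, sent cp 1 → ok
  c1: data parity 0, sent cp 0 → ok
  c2: data parity 1, sent cp 1 → ok
  c3: data parity 0, sent cp 1 → mismatch
Exactly one row (r1) and one column (c3) fail → the flipped bit is at their intersection.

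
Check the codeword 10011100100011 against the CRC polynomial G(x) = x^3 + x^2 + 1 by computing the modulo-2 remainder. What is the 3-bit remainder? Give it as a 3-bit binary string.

101

Modulo-2 division of 10011100100011 by 1101:
  pos 0: 1001 XOR 1101 = 0100
  pos 1: 1001 XOR 1101 = 0100
  pos 2: 1001 XOR 1101 = 0100
  pos 3: 1000 XOR 1101 = 0101
  pos 4: 1010 XOR 1101 = 0111
  pos 5: 1111 XOR 1101 = 0010
  pos 7: 1000 XOR 1101 = 0101
  pos 8: 1010 XOR 1101 = 0111
  pos 9: 1111 XOR 1101 = 0010
Remainder = 101 (nonzero — an error is detected).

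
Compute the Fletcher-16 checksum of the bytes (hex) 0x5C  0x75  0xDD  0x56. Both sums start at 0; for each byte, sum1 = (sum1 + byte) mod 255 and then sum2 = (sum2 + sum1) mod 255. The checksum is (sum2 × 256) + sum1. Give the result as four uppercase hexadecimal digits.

Running sums (mod 255):
  after byte 0 (0x5C): sum1=92, sum2=92
  after byte 1 (0x75): sum1=209, sum2=46
  after byte 2 (0xDD): sum1=175, sum2=221
  after byte 3 (0x56): sum1=6, sum2=227
Checksum = sum2·256 + sum1 = 227·256 + 6 = 58118 = 0xE306.

E306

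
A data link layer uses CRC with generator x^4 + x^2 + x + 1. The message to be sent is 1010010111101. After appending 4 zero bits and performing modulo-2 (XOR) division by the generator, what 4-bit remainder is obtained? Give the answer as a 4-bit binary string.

1001

Append 4 zeros: 10100101111010000. Divide by 10111 (XOR where the leading bit is 1):
  pos 0: 10100 XOR 10111 = 00011
  pos 3: 11101 XOR 10111 = 01010
  pos 4: 10101 XOR 10111 = 00010
  pos 7: 10110 XOR 10111 = 00001
  pos 11: 11000 XOR 10111 = 01111
  pos 12: 11110 XOR 10111 = 01001
Remainder (last 4 bits) = 1001. This is the CRC / FCS.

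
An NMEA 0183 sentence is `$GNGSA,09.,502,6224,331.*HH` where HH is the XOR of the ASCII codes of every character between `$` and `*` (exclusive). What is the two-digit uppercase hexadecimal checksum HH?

51

XOR the ASCII codes of the payload characters:
  'G' = 0x47 → acc = 0x47
  'N' = 0x4E → acc = 0x09
  'G' = 0x47 → acc = 0x4E
  'S' = 0x53 → acc = 0x1D
  'A' = 0x41 → acc = 0x5C
  ',' = 0x2C → acc = 0x70
  '0' = 0x30 → acc = 0x40
  '9' = 0x39 → acc = 0x79
  '.' = 0x2E → acc = 0x57
  ',' = 0x2C → acc = 0x7B
  '5' = 0x35 → acc = 0x4E
  '0' = 0x30 → acc = 0x7E
  '2' = 0x32 → acc = 0x4C
  ',' = 0x2C → acc = 0x60
  '6' = 0x36 → acc = 0x56
  '2' = 0x32 → acc = 0x64
  '2' = 0x32 → acc = 0x56
  '4' = 0x34 → acc = 0x62
  ',' = 0x2C → acc = 0x4E
  '3' = 0x33 → acc = 0x7D
  '3' = 0x33 → acc = 0x4E
  '1' = 0x31 → acc = 0x7F
  '.' = 0x2E → acc = 0x51
Checksum = 0x51.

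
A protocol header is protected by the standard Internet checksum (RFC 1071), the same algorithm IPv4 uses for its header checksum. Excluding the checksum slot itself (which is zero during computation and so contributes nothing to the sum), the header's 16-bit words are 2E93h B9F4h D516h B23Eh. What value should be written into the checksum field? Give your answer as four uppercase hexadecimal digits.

One's-complement addition (fold any carry out of bit 15 back into bit 0):
  0x2E93 + 0xB9F4 = 0x0E887
  0xE887 + 0xD516 = 0x1BD9D → wrap carry → 0xBD9E
  0xBD9E + 0xB23E = 0x16FDC → wrap carry → 0x6FDD
One's-complement sum = 0x6FDD.
Checksum = ~0x6FDD & 0xFFFF = 0x9022.

9022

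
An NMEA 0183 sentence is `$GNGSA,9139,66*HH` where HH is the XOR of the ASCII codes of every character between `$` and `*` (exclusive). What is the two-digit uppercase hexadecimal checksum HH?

5E

XOR the ASCII codes of the payload characters:
  'G' = 0x47 → acc = 0x47
  'N' = 0x4E → acc = 0x09
  'G' = 0x47 → acc = 0x4E
  'S' = 0x53 → acc = 0x1D
  'A' = 0x41 → acc = 0x5C
  ',' = 0x2C → acc = 0x70
  '9' = 0x39 → acc = 0x49
  '1' = 0x31 → acc = 0x78
  '3' = 0x33 → acc = 0x4B
  '9' = 0x39 → acc = 0x72
  ',' = 0x2C → acc = 0x5E
  '6' = 0x36 → acc = 0x68
  '6' = 0x36 → acc = 0x5E
Checksum = 0x5E.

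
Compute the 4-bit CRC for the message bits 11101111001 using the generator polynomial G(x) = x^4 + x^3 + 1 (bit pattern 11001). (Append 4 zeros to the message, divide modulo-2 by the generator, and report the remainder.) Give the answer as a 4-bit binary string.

Append 4 zeros: 111011110010000. Divide by 11001 (XOR where the leading bit is 1):
  pos 0: 11101 XOR 11001 = 00100
  pos 2: 10011 XOR 11001 = 01010
  pos 3: 10101 XOR 11001 = 01100
  pos 4: 11000 XOR 11001 = 00001
  pos 8: 10100 XOR 11001 = 01101
  pos 9: 11010 XOR 11001 = 00011
Remainder (last 4 bits) = 0110. This is the CRC / FCS.

0110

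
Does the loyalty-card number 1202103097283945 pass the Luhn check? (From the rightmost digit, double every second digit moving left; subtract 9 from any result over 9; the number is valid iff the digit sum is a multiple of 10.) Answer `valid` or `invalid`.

valid

From the right, keep odd positions and double even positions (subtract 9 from any doubled value over 9):
  doubled (positions 2,4,...): 8 6 4 9 6 2 0 2 → sum 37
  kept (positions 1,3,...): 5 9 8 7 0 0 2 2 → sum 33
Total = 70.
70 mod 10 = 0, so the number is valid.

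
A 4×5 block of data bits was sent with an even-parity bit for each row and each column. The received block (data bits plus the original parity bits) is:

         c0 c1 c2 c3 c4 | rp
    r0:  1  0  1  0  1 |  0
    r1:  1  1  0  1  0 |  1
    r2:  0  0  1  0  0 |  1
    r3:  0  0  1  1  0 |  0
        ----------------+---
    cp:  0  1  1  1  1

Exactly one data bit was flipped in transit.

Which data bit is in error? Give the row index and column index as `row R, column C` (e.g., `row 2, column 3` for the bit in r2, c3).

Recompute each row's even parity and compare to rp:
  r0: data parity 1, sent rp 0 → mismatch
  r1: data parity 1, sent rp 1 → ok
  r2: data parity 1, sent rp 1 → ok
  r3: data parity 0, sent rp 0 → ok
Recompute each column's even parity and compare to cp:
  c0: data parity 0, sent cp 0 → ok
  c1: data parity 1, sent cp 1 → ok
  c2: data parity 1, sent cp 1 → ok
  c3: data parity 0, sent cp 1 → mismatch
  c4: data parity 1, sent cp 1 → ok
Exactly one row (r0) and one column (c3) fail → the flipped bit is at their intersection.

row 0, column 3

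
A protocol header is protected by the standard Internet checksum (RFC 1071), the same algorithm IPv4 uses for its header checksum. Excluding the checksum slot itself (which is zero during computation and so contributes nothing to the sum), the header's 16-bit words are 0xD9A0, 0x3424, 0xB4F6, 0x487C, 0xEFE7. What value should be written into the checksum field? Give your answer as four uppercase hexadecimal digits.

One's-complement addition (fold any carry out of bit 15 back into bit 0):
  0xD9A0 + 0x3424 = 0x10DC4 → wrap carry → 0x0DC5
  0x0DC5 + 0xB4F6 = 0x0C2BB
  0xC2BB + 0x487C = 0x10B37 → wrap carry → 0x0B38
  0x0B38 + 0xEFE7 = 0x0FB1F
One's-complement sum = 0xFB1F.
Checksum = ~0xFB1F & 0xFFFF = 0x04E0.

04E0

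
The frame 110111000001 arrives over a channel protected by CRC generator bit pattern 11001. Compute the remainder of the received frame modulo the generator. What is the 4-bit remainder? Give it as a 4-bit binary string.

Modulo-2 division of 110111000001 by 11001:
  pos 0: 11011 XOR 11001 = 00010
  pos 3: 10100 XOR 11001 = 01101
  pos 4: 11010 XOR 11001 = 00011
  pos 7: 11001 XOR 11001 = 00000
Remainder = 0000 (zero — the frame passes the CRC check).

0000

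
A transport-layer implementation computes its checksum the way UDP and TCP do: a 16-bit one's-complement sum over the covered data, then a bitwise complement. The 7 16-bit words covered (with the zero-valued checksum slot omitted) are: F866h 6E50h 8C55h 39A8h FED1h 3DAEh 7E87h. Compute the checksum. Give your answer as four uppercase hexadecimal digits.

One's-complement addition (fold any carry out of bit 15 back into bit 0):
  0xF866 + 0x6E50 = 0x166B6 → wrap carry → 0x66B7
  0x66B7 + 0x8C55 = 0x0F30C
  0xF30C + 0x39A8 = 0x12CB4 → wrap carry → 0x2CB5
  0x2CB5 + 0xFED1 = 0x12B86 → wrap carry → 0x2B87
  0x2B87 + 0x3DAE = 0x06935
  0x6935 + 0x7E87 = 0x0E7BC
One's-complement sum = 0xE7BC.
Checksum = ~0xE7BC & 0xFFFF = 0x1843.

1843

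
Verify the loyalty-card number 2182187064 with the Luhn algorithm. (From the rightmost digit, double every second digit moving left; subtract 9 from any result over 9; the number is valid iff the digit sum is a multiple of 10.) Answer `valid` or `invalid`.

invalid

From the right, keep odd positions and double even positions (subtract 9 from any doubled value over 9):
  doubled (positions 2,4,...): 3 5 2 7 4 → sum 21
  kept (positions 1,3,...): 4 0 8 2 1 → sum 15
Total = 36.
36 mod 10 = 6, so the number is invalid.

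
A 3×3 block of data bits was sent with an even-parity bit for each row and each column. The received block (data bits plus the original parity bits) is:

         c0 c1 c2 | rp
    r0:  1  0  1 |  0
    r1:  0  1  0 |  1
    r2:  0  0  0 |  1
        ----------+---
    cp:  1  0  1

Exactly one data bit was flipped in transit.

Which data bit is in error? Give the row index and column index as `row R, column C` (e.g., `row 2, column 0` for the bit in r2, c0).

row 2, column 1

Recompute each row's even parity and compare to rp:
  r0: data parity 0, sent rp 0 → ok
  r1: data parity 1, sent rp 1 → ok
  r2: data parity 0, sent rp 1 → mismatch
Recompute each column's even parity and compare to cp:
  c0: data parity 1, sent cp 1 → ok
  c1: data parity 1, sent cp 0 → mismatch
  c2: data parity 1, sent cp 1 → ok
Exactly one row (r2) and one column (c1) fail → the flipped bit is at their intersection.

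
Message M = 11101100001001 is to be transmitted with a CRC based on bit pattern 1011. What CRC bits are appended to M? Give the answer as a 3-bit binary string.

000

Append 3 zeros: 11101100001001000. Divide by 1011 (XOR where the leading bit is 1):
  pos 0: 1110 XOR 1011 = 0101
  pos 1: 1011 XOR 1011 = 0000
  pos 5: 1000 XOR 1011 = 0011
  pos 7: 1101 XOR 1011 = 0110
  pos 8: 1100 XOR 1011 = 0111
  pos 9: 1110 XOR 1011 = 0101
  pos 10: 1011 XOR 1011 = 0000
Remainder (last 3 bits) = 000. This is the CRC / FCS.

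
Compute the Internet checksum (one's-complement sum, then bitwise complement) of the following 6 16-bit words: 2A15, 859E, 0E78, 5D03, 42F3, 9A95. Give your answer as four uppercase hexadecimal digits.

One's-complement addition (fold any carry out of bit 15 back into bit 0):
  0x2A15 + 0x859E = 0x0AFB3
  0xAFB3 + 0x0E78 = 0x0BE2B
  0xBE2B + 0x5D03 = 0x11B2E → wrap carry → 0x1B2F
  0x1B2F + 0x42F3 = 0x05E22
  0x5E22 + 0x9A95 = 0x0F8B7
One's-complement sum = 0xF8B7.
Checksum = ~0xF8B7 & 0xFFFF = 0x0748.

0748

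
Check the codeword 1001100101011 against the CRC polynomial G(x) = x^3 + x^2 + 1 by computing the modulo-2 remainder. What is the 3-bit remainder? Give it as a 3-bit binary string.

000

Modulo-2 division of 1001100101011 by 1101:
  pos 0: 1001 XOR 1101 = 0100
  pos 1: 1001 XOR 1101 = 0100
  pos 2: 1000 XOR 1101 = 0101
  pos 3: 1010 XOR 1101 = 0111
  pos 4: 1111 XOR 1101 = 0010
  pos 6: 1001 XOR 1101 = 0100
  pos 7: 1000 XOR 1101 = 0101
  pos 8: 1011 XOR 1101 = 0110
  pos 9: 1101 XOR 1101 = 0000
Remainder = 000 (zero — the frame passes the CRC check).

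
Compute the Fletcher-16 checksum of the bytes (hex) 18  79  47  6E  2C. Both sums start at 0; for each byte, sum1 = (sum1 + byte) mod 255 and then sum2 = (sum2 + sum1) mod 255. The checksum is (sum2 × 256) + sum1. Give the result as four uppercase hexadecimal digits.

3D73

Running sums (mod 255):
  after byte 0 (18): sum1=24, sum2=24
  after byte 1 (79): sum1=145, sum2=169
  after byte 2 (47): sum1=216, sum2=130
  after byte 3 (6E): sum1=71, sum2=201
  after byte 4 (2C): sum1=115, sum2=61
Checksum = sum2·256 + sum1 = 61·256 + 115 = 15731 = 0x3D73.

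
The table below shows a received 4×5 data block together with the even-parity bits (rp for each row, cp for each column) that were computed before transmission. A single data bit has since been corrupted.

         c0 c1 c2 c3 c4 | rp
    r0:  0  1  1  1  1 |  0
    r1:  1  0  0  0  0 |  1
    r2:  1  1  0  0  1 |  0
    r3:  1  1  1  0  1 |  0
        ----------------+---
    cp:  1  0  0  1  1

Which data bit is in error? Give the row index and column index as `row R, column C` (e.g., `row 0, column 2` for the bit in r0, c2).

row 2, column 1

Recompute each row's even parity and compare to rp:
  r0: data parity 0, sent rp 0 → ok
  r1: data parity 1, sent rp 1 → ok
  r2: data parity 1, sent rp 0 → mismatch
  r3: data parity 0, sent rp 0 → ok
Recompute each column's even parity and compare to cp:
  c0: data parity 1, sent cp 1 → ok
  c1: data parity 1, sent cp 0 → mismatch
  c2: data parity 0, sent cp 0 → ok
  c3: data parity 1, sent cp 1 → ok
  c4: data parity 1, sent cp 1 → ok
Exactly one row (r2) and one column (c1) fail → the flipped bit is at their intersection.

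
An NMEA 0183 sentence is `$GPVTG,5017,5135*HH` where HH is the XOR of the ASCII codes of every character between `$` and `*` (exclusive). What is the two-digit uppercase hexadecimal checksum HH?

XOR the ASCII codes of the payload characters:
  'G' = 0x47 → acc = 0x47
  'P' = 0x50 → acc = 0x17
  'V' = 0x56 → acc = 0x41
  'T' = 0x54 → acc = 0x15
  'G' = 0x47 → acc = 0x52
  ',' = 0x2C → acc = 0x7E
  '5' = 0x35 → acc = 0x4B
  '0' = 0x30 → acc = 0x7B
  '1' = 0x31 → acc = 0x4A
  '7' = 0x37 → acc = 0x7D
  ',' = 0x2C → acc = 0x51
  '5' = 0x35 → acc = 0x64
  '1' = 0x31 → acc = 0x55
  '3' = 0x33 → acc = 0x66
  '5' = 0x35 → acc = 0x53
Checksum = 0x53.

53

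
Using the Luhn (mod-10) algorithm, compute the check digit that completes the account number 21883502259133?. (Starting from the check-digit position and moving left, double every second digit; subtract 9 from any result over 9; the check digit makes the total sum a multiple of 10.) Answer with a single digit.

Partial digits right→left: 3 3 1 9 5 2 2 0 5 3 8 8 1 2
Double every second digit counting from the check-digit position (so the 1st, 3rd, 5th, ... of the partial from the right).
  doubled (with −9 where >9): 6 2 1 4 1 7 2 → sum 23
  kept as-is: 3 9 2 0 3 8 2 → sum 27
Total = 23 + 27 = 50.
Check digit = (10 − (50 mod 10)) mod 10 = 0.

0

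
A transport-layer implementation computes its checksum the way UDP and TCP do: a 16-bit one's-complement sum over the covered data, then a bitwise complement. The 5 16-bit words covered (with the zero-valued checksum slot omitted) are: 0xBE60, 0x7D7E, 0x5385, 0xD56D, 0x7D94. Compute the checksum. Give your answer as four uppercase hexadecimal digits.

One's-complement addition (fold any carry out of bit 15 back into bit 0):
  0xBE60 + 0x7D7E = 0x13BDE → wrap carry → 0x3BDF
  0x3BDF + 0x5385 = 0x08F64
  0x8F64 + 0xD56D = 0x164D1 → wrap carry → 0x64D2
  0x64D2 + 0x7D94 = 0x0E266
One's-complement sum = 0xE266.
Checksum = ~0xE266 & 0xFFFF = 0x1D99.

1D99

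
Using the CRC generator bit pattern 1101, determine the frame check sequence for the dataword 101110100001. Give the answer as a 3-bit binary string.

111

Append 3 zeros: 101110100001000. Divide by 1101 (XOR where the leading bit is 1):
  pos 0: 1011 XOR 1101 = 0110
  pos 1: 1101 XOR 1101 = 0000
  pos 6: 1000 XOR 1101 = 0101
  pos 7: 1010 XOR 1101 = 0111
  pos 8: 1111 XOR 1101 = 0010
  pos 10: 1000 XOR 1101 = 0101
  pos 11: 1010 XOR 1101 = 0111
Remainder (last 3 bits) = 111. This is the CRC / FCS.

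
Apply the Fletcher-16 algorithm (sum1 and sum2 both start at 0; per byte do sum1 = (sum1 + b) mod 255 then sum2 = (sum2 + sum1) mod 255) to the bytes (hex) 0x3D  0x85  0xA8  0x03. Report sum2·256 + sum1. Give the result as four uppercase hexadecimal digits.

Running sums (mod 255):
  after byte 0 (0x3D): sum1=61, sum2=61
  after byte 1 (0x85): sum1=194, sum2=0
  after byte 2 (0xA8): sum1=107, sum2=107
  after byte 3 (0x03): sum1=110, sum2=217
Checksum = sum2·256 + sum1 = 217·256 + 110 = 55662 = 0xD96E.

D96E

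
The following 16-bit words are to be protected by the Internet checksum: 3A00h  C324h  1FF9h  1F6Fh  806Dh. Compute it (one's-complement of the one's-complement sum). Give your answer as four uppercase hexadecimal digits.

4305

One's-complement addition (fold any carry out of bit 15 back into bit 0):
  0x3A00 + 0xC324 = 0x0FD24
  0xFD24 + 0x1FF9 = 0x11D1D → wrap carry → 0x1D1E
  0x1D1E + 0x1F6F = 0x03C8D
  0x3C8D + 0x806D = 0x0BCFA
One's-complement sum = 0xBCFA.
Checksum = ~0xBCFA & 0xFFFF = 0x4305.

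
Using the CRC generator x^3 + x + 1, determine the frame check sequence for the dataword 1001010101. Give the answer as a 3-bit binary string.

110

Append 3 zeros: 1001010101000. Divide by 1011 (XOR where the leading bit is 1):
  pos 0: 1001 XOR 1011 = 0010
  pos 2: 1001 XOR 1011 = 0010
  pos 4: 1001 XOR 1011 = 0010
  pos 6: 1001 XOR 1011 = 0010
  pos 8: 1000 XOR 1011 = 0011
Remainder (last 3 bits) = 110. This is the CRC / FCS.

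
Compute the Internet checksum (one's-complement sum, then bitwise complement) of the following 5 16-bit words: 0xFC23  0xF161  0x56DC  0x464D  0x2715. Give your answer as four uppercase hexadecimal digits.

4E3B

One's-complement addition (fold any carry out of bit 15 back into bit 0):
  0xFC23 + 0xF161 = 0x1ED84 → wrap carry → 0xED85
  0xED85 + 0x56DC = 0x14461 → wrap carry → 0x4462
  0x4462 + 0x464D = 0x08AAF
  0x8AAF + 0x2715 = 0x0B1C4
One's-complement sum = 0xB1C4.
Checksum = ~0xB1C4 & 0xFFFF = 0x4E3B.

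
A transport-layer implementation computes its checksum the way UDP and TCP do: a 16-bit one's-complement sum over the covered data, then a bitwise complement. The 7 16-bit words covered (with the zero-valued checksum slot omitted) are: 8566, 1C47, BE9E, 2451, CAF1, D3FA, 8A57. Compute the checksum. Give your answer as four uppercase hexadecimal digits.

521E

One's-complement addition (fold any carry out of bit 15 back into bit 0):
  0x8566 + 0x1C47 = 0x0A1AD
  0xA1AD + 0xBE9E = 0x1604B → wrap carry → 0x604C
  0x604C + 0x2451 = 0x0849D
  0x849D + 0xCAF1 = 0x14F8E → wrap carry → 0x4F8F
  0x4F8F + 0xD3FA = 0x12389 → wrap carry → 0x238A
  0x238A + 0x8A57 = 0x0ADE1
One's-complement sum = 0xADE1.
Checksum = ~0xADE1 & 0xFFFF = 0x521E.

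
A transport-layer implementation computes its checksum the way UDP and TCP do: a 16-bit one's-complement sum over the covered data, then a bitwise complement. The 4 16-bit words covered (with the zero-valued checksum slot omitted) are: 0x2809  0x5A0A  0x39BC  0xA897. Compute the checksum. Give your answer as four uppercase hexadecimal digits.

One's-complement addition (fold any carry out of bit 15 back into bit 0):
  0x2809 + 0x5A0A = 0x08213
  0x8213 + 0x39BC = 0x0BBCF
  0xBBCF + 0xA897 = 0x16466 → wrap carry → 0x6467
One's-complement sum = 0x6467.
Checksum = ~0x6467 & 0xFFFF = 0x9B98.

9B98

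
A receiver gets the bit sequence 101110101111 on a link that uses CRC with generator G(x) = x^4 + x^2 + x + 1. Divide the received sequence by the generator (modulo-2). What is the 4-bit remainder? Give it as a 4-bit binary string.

0001

Modulo-2 division of 101110101111 by 10111:
  pos 0: 10111 XOR 10111 = 00000
  pos 6: 10111 XOR 10111 = 00000
Remainder = 0001 (nonzero — an error is detected).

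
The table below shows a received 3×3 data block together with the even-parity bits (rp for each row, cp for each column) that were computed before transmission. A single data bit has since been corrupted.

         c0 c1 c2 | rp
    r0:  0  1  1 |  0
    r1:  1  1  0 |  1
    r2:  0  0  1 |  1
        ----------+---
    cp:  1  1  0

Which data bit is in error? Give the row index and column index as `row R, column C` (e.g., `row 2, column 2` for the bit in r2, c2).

Recompute each row's even parity and compare to rp:
  r0: data parity 0, sent rp 0 → ok
  r1: data parity 0, sent rp 1 → mismatch
  r2: data parity 1, sent rp 1 → ok
Recompute each column's even parity and compare to cp:
  c0: data parity 1, sent cp 1 → ok
  c1: data parity 0, sent cp 1 → mismatch
  c2: data parity 0, sent cp 0 → ok
Exactly one row (r1) and one column (c1) fail → the flipped bit is at their intersection.

row 1, column 1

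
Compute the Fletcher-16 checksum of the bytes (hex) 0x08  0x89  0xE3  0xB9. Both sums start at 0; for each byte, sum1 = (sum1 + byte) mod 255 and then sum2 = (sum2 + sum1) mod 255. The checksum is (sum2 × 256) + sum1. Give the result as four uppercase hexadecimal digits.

Running sums (mod 255):
  after byte 0 (0x08): sum1=8, sum2=8
  after byte 1 (0x89): sum1=145, sum2=153
  after byte 2 (0xE3): sum1=117, sum2=15
  after byte 3 (0xB9): sum1=47, sum2=62
Checksum = sum2·256 + sum1 = 62·256 + 47 = 15919 = 0x3E2F.

3E2F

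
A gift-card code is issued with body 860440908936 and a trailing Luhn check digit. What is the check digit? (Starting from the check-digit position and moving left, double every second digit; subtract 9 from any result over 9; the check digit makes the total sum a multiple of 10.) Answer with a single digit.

Partial digits right→left: 6 3 9 8 0 9 0 4 4 0 6 8
Double every second digit counting from the check-digit position (so the 1st, 3rd, 5th, ... of the partial from the right).
  doubled (with −9 where >9): 3 9 0 0 8 3 → sum 23
  kept as-is: 3 8 9 4 0 8 → sum 32
Total = 23 + 32 = 55.
Check digit = (10 − (55 mod 10)) mod 10 = 5.

5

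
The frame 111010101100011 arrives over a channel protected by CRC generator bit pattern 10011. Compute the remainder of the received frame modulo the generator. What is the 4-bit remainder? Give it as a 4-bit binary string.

Modulo-2 division of 111010101100011 by 10011:
  pos 0: 11101 XOR 10011 = 01110
  pos 1: 11100 XOR 10011 = 01111
  pos 2: 11111 XOR 10011 = 01100
  pos 3: 11000 XOR 10011 = 01011
  pos 4: 10111 XOR 10011 = 00100
  pos 6: 10010 XOR 10011 = 00001
  pos 10: 10011 XOR 10011 = 00000
Remainder = 0000 (zero — the frame passes the CRC check).

0000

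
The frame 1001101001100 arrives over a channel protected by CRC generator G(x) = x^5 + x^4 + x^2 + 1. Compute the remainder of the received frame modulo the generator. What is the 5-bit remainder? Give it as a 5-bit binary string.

00000

Modulo-2 division of 1001101001100 by 110101:
  pos 0: 100110 XOR 110101 = 010011
  pos 1: 100111 XOR 110101 = 010010
  pos 2: 100100 XOR 110101 = 010001
  pos 3: 100010 XOR 110101 = 010111
  pos 4: 101111 XOR 110101 = 011010
  pos 5: 110101 XOR 110101 = 000000
Remainder = 00000 (zero — the frame passes the CRC check).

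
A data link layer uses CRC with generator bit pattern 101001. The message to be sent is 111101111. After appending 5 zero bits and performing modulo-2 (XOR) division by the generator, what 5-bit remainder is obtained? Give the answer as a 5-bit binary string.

Append 5 zeros: 11110111100000. Divide by 101001 (XOR where the leading bit is 1):
  pos 0: 111101 XOR 101001 = 010100
  pos 1: 101001 XOR 101001 = 000000
  pos 7: 110000 XOR 101001 = 011001
  pos 8: 110010 XOR 101001 = 011011
Remainder (last 5 bits) = 11011. This is the CRC / FCS.

11011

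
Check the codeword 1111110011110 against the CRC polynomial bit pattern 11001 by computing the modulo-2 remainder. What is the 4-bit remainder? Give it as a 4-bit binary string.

1111

Modulo-2 division of 1111110011110 by 11001:
  pos 0: 11111 XOR 11001 = 00110
  pos 2: 11010 XOR 11001 = 00011
  pos 5: 11011 XOR 11001 = 00010
  pos 8: 10110 XOR 11001 = 01111
Remainder = 1111 (nonzero — an error is detected).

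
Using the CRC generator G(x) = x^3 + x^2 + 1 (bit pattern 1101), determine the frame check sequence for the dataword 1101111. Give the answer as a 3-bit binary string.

001

Append 3 zeros: 1101111000. Divide by 1101 (XOR where the leading bit is 1):
  pos 0: 1101 XOR 1101 = 0000
  pos 4: 1110 XOR 1101 = 0011
  pos 6: 1100 XOR 1101 = 0001
Remainder (last 3 bits) = 001. This is the CRC / FCS.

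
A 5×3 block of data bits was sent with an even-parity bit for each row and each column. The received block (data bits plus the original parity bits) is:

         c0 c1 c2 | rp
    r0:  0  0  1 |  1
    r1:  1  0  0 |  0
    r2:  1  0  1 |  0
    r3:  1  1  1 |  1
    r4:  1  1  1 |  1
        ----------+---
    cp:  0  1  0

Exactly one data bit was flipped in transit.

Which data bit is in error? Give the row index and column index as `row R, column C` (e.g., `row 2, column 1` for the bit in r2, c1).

row 1, column 1

Recompute each row's even parity and compare to rp:
  r0: data parity 1, sent rp 1 → ok
  r1: data parity 1, sent rp 0 → mismatch
  r2: data parity 0, sent rp 0 → ok
  r3: data parity 1, sent rp 1 → ok
  r4: data parity 1, sent rp 1 → ok
Recompute each column's even parity and compare to cp:
  c0: data parity 0, sent cp 0 → ok
  c1: data parity 0, sent cp 1 → mismatch
  c2: data parity 0, sent cp 0 → ok
Exactly one row (r1) and one column (c1) fail → the flipped bit is at their intersection.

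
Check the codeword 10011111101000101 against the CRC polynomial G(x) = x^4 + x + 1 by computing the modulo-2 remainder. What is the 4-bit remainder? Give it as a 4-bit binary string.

Modulo-2 division of 10011111101000101 by 10011:
  pos 0: 10011 XOR 10011 = 00000
  pos 5: 11110 XOR 10011 = 01101
  pos 6: 11011 XOR 10011 = 01000
  pos 7: 10000 XOR 10011 = 00011
  pos 10: 11001 XOR 10011 = 01010
  pos 11: 10100 XOR 10011 = 00111
Remainder = 1111 (nonzero — an error is detected).

1111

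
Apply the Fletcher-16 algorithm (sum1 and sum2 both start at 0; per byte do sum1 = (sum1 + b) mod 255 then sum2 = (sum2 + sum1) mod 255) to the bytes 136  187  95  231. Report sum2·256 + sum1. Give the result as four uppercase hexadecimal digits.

Running sums (mod 255):
  after byte 0 (136): sum1=136, sum2=136
  after byte 1 (187): sum1=68, sum2=204
  after byte 2 (95): sum1=163, sum2=112
  after byte 3 (231): sum1=139, sum2=251
Checksum = sum2·256 + sum1 = 251·256 + 139 = 64395 = 0xFB8B.

FB8B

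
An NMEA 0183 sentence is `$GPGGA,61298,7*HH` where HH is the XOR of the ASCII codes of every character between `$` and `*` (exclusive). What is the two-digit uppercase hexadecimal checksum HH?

XOR the ASCII codes of the payload characters:
  'G' = 0x47 → acc = 0x47
  'P' = 0x50 → acc = 0x17
  'G' = 0x47 → acc = 0x50
  'G' = 0x47 → acc = 0x17
  'A' = 0x41 → acc = 0x56
  ',' = 0x2C → acc = 0x7A
  '6' = 0x36 → acc = 0x4C
  '1' = 0x31 → acc = 0x7D
  '2' = 0x32 → acc = 0x4F
  '9' = 0x39 → acc = 0x76
  '8' = 0x38 → acc = 0x4E
  ',' = 0x2C → acc = 0x62
  '7' = 0x37 → acc = 0x55
Checksum = 0x55.

55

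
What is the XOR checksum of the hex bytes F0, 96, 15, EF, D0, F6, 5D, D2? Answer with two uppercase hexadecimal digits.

35

XOR the bytes together:
  start with 0xF0
  0xF0 ⊕ 0x96 = 0x66
  0x66 ⊕ 0x15 = 0x73
  0x73 ⊕ 0xEF = 0x9C
  0x9C ⊕ 0xD0 = 0x4C
  0x4C ⊕ 0xF6 = 0xBA
  0xBA ⊕ 0x5D = 0xE7
  0xE7 ⊕ 0xD2 = 0x35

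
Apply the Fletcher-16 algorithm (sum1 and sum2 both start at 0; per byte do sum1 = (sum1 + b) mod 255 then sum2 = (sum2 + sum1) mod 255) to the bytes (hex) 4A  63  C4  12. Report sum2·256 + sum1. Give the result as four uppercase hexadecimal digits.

Running sums (mod 255):
  after byte 0 (4A): sum1=74, sum2=74
  after byte 1 (63): sum1=173, sum2=247
  after byte 2 (C4): sum1=114, sum2=106
  after byte 3 (12): sum1=132, sum2=238
Checksum = sum2·256 + sum1 = 238·256 + 132 = 61060 = 0xEE84.

EE84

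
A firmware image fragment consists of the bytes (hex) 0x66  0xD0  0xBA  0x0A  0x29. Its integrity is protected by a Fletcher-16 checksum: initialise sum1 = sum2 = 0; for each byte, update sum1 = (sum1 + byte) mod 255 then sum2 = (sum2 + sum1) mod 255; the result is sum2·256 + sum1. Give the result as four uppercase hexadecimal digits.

Running sums (mod 255):
  after byte 0 (0x66): sum1=102, sum2=102
  after byte 1 (0xD0): sum1=55, sum2=157
  after byte 2 (0xBA): sum1=241, sum2=143
  after byte 3 (0x0A): sum1=251, sum2=139
  after byte 4 (0x29): sum1=37, sum2=176
Checksum = sum2·256 + sum1 = 176·256 + 37 = 45093 = 0xB025.

B025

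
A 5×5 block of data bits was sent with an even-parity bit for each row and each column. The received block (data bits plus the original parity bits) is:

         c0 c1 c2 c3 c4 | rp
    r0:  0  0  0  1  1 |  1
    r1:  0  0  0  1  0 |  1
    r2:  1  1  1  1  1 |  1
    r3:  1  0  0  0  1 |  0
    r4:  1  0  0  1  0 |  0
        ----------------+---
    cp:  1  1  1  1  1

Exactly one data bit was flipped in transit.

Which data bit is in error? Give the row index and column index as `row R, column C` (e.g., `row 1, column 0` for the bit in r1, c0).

row 0, column 3

Recompute each row's even parity and compare to rp:
  r0: data parity 0, sent rp 1 → mismatch
  r1: data parity 1, sent rp 1 → ok
  r2: data parity 1, sent rp 1 → ok
  r3: data parity 0, sent rp 0 → ok
  r4: data parity 0, sent rp 0 → ok
Recompute each column's even parity and compare to cp:
  c0: data parity 1, sent cp 1 → ok
  c1: data parity 1, sent cp 1 → ok
  c2: data parity 1, sent cp 1 → ok
  c3: data parity 0, sent cp 1 → mismatch
  c4: data parity 1, sent cp 1 → ok
Exactly one row (r0) and one column (c3) fail → the flipped bit is at their intersection.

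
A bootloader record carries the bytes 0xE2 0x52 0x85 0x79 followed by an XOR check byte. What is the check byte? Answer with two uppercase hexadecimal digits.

XOR the bytes together:
  start with 0xE2
  0xE2 ⊕ 0x52 = 0xB0
  0xB0 ⊕ 0x85 = 0x35
  0x35 ⊕ 0x79 = 0x4C

4C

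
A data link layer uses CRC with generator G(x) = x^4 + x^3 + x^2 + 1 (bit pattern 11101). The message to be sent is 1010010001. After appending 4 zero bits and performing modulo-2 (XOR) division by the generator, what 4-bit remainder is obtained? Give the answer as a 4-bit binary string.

1100

Append 4 zeros: 10100100010000. Divide by 11101 (XOR where the leading bit is 1):
  pos 0: 10100 XOR 11101 = 01001
  pos 1: 10011 XOR 11101 = 01110
  pos 2: 11100 XOR 11101 = 00001
  pos 6: 10010 XOR 11101 = 01111
  pos 7: 11110 XOR 11101 = 00011
Remainder (last 4 bits) = 1100. This is the CRC / FCS.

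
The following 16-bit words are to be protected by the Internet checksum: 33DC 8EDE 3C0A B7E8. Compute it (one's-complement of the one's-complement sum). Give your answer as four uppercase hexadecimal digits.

4952

One's-complement addition (fold any carry out of bit 15 back into bit 0):
  0x33DC + 0x8EDE = 0x0C2BA
  0xC2BA + 0x3C0A = 0x0FEC4
  0xFEC4 + 0xB7E8 = 0x1B6AC → wrap carry → 0xB6AD
One's-complement sum = 0xB6AD.
Checksum = ~0xB6AD & 0xFFFF = 0x4952.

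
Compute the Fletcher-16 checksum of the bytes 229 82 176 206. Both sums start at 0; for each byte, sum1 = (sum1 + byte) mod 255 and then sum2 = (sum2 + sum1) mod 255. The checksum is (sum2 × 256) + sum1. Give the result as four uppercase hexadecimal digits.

Running sums (mod 255):
  after byte 0 (229): sum1=229, sum2=229
  after byte 1 (82): sum1=56, sum2=30
  after byte 2 (176): sum1=232, sum2=7
  after byte 3 (206): sum1=183, sum2=190
Checksum = sum2·256 + sum1 = 190·256 + 183 = 48823 = 0xBEB7.

BEB7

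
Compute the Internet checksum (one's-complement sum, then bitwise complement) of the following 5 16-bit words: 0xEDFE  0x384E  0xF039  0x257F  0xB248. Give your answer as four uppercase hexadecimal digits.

One's-complement addition (fold any carry out of bit 15 back into bit 0):
  0xEDFE + 0x384E = 0x1264C → wrap carry → 0x264D
  0x264D + 0xF039 = 0x11686 → wrap carry → 0x1687
  0x1687 + 0x257F = 0x03C06
  0x3C06 + 0xB248 = 0x0EE4E
One's-complement sum = 0xEE4E.
Checksum = ~0xEE4E & 0xFFFF = 0x11B1.

11B1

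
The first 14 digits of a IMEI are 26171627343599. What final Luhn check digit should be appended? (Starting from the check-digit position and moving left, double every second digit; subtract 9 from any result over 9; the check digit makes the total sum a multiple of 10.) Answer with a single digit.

Partial digits right→left: 9 9 5 3 4 3 7 2 6 1 7 1 6 2
Double every second digit counting from the check-digit position (so the 1st, 3rd, 5th, ... of the partial from the right).
  doubled (with −9 where >9): 9 1 8 5 3 5 3 → sum 34
  kept as-is: 9 3 3 2 1 1 2 → sum 21
Total = 34 + 21 = 55.
Check digit = (10 − (55 mod 10)) mod 10 = 5.

5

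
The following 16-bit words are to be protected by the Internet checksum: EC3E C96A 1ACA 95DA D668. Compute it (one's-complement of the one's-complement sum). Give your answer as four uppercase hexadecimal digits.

One's-complement addition (fold any carry out of bit 15 back into bit 0):
  0xEC3E + 0xC96A = 0x1B5A8 → wrap carry → 0xB5A9
  0xB5A9 + 0x1ACA = 0x0D073
  0xD073 + 0x95DA = 0x1664D → wrap carry → 0x664E
  0x664E + 0xD668 = 0x13CB6 → wrap carry → 0x3CB7
One's-complement sum = 0x3CB7.
Checksum = ~0x3CB7 & 0xFFFF = 0xC348.

C348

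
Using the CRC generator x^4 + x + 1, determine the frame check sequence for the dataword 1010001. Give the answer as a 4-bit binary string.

Append 4 zeros: 10100010000. Divide by 10011 (XOR where the leading bit is 1):
  pos 0: 10100 XOR 10011 = 00111
  pos 2: 11101 XOR 10011 = 01110
  pos 3: 11100 XOR 10011 = 01111
  pos 4: 11110 XOR 10011 = 01101
  pos 5: 11010 XOR 10011 = 01001
  pos 6: 10010 XOR 10011 = 00001
Remainder (last 4 bits) = 0001. This is the CRC / FCS.

0001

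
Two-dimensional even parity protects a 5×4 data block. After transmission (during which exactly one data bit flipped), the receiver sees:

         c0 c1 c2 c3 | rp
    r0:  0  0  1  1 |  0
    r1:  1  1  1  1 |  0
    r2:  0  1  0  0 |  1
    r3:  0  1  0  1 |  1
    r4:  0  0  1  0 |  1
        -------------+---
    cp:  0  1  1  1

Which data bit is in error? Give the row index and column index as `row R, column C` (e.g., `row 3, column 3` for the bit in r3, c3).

Recompute each row's even parity and compare to rp:
  r0: data parity 0, sent rp 0 → ok
  r1: data parity 0, sent rp 0 → ok
  r2: data parity 1, sent rp 1 → ok
  r3: data parity 0, sent rp 1 → mismatch
  r4: data parity 1, sent rp 1 → ok
Recompute each column's even parity and compare to cp:
  c0: data parity 1, sent cp 0 → mismatch
  c1: data parity 1, sent cp 1 → ok
  c2: data parity 1, sent cp 1 → ok
  c3: data parity 1, sent cp 1 → ok
Exactly one row (r3) and one column (c0) fail → the flipped bit is at their intersection.

row 3, column 0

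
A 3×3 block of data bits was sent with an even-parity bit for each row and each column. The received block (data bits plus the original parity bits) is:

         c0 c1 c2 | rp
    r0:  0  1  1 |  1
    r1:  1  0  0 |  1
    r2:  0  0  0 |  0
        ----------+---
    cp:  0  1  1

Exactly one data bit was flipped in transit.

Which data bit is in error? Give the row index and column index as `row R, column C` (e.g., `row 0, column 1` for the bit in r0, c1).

row 0, column 0

Recompute each row's even parity and compare to rp:
  r0: data parity 0, sent rp 1 → mismatch
  r1: data parity 1, sent rp 1 → ok
  r2: data parity 0, sent rp 0 → ok
Recompute each column's even parity and compare to cp:
  c0: data parity 1, sent cp 0 → mismatch
  c1: data parity 1, sent cp 1 → ok
  c2: data parity 1, sent cp 1 → ok
Exactly one row (r0) and one column (c0) fail → the flipped bit is at their intersection.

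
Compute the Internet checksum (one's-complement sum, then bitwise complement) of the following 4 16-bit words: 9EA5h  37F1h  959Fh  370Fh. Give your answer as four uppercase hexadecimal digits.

5CBA

One's-complement addition (fold any carry out of bit 15 back into bit 0):
  0x9EA5 + 0x37F1 = 0x0D696
  0xD696 + 0x959F = 0x16C35 → wrap carry → 0x6C36
  0x6C36 + 0x370F = 0x0A345
One's-complement sum = 0xA345.
Checksum = ~0xA345 & 0xFFFF = 0x5CBA.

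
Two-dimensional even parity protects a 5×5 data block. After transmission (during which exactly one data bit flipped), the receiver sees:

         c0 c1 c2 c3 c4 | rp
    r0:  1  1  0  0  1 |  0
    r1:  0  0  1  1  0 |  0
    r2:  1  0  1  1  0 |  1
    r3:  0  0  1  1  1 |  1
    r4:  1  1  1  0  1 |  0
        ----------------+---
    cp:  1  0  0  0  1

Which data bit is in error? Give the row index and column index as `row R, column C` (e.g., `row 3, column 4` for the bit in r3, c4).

Recompute each row's even parity and compare to rp:
  r0: data parity 1, sent rp 0 → mismatch
  r1: data parity 0, sent rp 0 → ok
  r2: data parity 1, sent rp 1 → ok
  r3: data parity 1, sent rp 1 → ok
  r4: data parity 0, sent rp 0 → ok
Recompute each column's even parity and compare to cp:
  c0: data parity 1, sent cp 1 → ok
  c1: data parity 0, sent cp 0 → ok
  c2: data parity 0, sent cp 0 → ok
  c3: data parity 1, sent cp 0 → mismatch
  c4: data parity 1, sent cp 1 → ok
Exactly one row (r0) and one column (c3) fail → the flipped bit is at their intersection.

row 0, column 3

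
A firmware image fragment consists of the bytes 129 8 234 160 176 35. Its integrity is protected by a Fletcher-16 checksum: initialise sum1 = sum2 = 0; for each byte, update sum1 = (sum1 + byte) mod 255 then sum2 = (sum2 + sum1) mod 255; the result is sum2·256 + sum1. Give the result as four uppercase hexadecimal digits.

43E8

Running sums (mod 255):
  after byte 0 (129): sum1=129, sum2=129
  after byte 1 (8): sum1=137, sum2=11
  after byte 2 (234): sum1=116, sum2=127
  after byte 3 (160): sum1=21, sum2=148
  after byte 4 (176): sum1=197, sum2=90
  after byte 5 (35): sum1=232, sum2=67
Checksum = sum2·256 + sum1 = 67·256 + 232 = 17384 = 0x43E8.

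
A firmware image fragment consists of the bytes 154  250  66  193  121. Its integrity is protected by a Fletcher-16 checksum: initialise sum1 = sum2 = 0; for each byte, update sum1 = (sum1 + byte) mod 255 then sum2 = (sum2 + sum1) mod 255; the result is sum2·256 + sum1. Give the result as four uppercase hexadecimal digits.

B413

Running sums (mod 255):
  after byte 0 (154): sum1=154, sum2=154
  after byte 1 (250): sum1=149, sum2=48
  after byte 2 (66): sum1=215, sum2=8
  after byte 3 (193): sum1=153, sum2=161
  after byte 4 (121): sum1=19, sum2=180
Checksum = sum2·256 + sum1 = 180·256 + 19 = 46099 = 0xB413.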